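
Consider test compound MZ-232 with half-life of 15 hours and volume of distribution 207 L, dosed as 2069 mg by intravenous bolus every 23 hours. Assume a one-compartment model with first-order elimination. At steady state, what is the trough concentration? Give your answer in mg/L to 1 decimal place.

Over one 23-h interval, 23/15 ≈ 1.5333 half-lives elapse, leaving f ≈ 0.3455 of each dose.
At steady state, accumulation factor R = 1/(1 − e^(−kτ)) ≈ 1.5279.
Each bolus raises the concentration by D/Vd = 2069/207 ≈ 9.995 mg/L.
Cmax,ss = C₀/(1 − f) ≈ 9.995/0.6545 ≈ 15.271 mg/L.
One interval later, Cmin,ss = Cmax,ss·e^(−kτ) ≈ 15.271 × 0.3455 ≈ 5.276 mg/L.

5.3 mg/L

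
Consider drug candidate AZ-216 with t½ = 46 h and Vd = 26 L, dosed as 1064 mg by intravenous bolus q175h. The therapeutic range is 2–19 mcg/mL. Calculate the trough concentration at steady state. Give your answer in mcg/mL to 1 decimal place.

k = ln2/t½ = ln2/46 ≈ 0.015068 h⁻¹; fraction remaining f = e^(−kτ) = e^(−0.015068×175) ≈ 0.0716.
At steady state, accumulation factor R = 1/(1 − e^(−kτ)) ≈ 1.0771.
Single-dose peak C₀ = D/Vd = 1064/26 ≈ 40.923 mcg/mL.
Steady-state peak Cmax,ss = C₀·R ≈ 40.923 × 1.0771 ≈ 44.078 mcg/mL.
Steady-state trough Cmin,ss = Cmax,ss·f ≈ 44.078 × 0.0716 ≈ 3.156 mcg/mL.
Trough 3.2 mcg/mL vs MEC 2 mcg/mL: adequate.

3.2 mcg/mL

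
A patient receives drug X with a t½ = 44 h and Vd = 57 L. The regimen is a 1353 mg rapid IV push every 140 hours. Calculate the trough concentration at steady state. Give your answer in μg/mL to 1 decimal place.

Over one 140-h interval, 140/44 ≈ 3.1818 half-lives elapse, leaving f ≈ 0.1102 of each dose.
At steady state, accumulation factor R = 1/(1 − e^(−kτ)) ≈ 1.1238.
Single-dose peak C₀ = D/Vd = 1353/57 ≈ 23.737 μg/mL.
Steady-state peak Cmax,ss = C₀·R ≈ 23.737 × 1.1238 ≈ 26.676 μg/mL.
Steady-state trough Cmin,ss = Cmax,ss·f ≈ 26.676 × 0.1102 ≈ 2.940 μg/mL.

2.9 μg/mL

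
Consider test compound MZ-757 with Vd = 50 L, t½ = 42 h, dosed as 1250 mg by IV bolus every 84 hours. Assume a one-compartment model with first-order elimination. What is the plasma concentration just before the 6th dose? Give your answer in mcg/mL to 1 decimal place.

8.3 mcg/mL

f = (1/2)^(τ/t½) = (1/2)^(84/42) ≈ 0.2500.
C₀ = D/Vd = 1250/50 ≈ 25.000 mcg/mL.
Before the 6th dose, 5 doses have been given. Superposition: Cmin = C₀·(f + f² + … + f^5).
≈ 25.000 × (0.2500 + 0.0625 + 0.0156 + 0.0039 + 0.0010) ≈ 25.000 × 0.3330 ≈ 8.325 mcg/mL.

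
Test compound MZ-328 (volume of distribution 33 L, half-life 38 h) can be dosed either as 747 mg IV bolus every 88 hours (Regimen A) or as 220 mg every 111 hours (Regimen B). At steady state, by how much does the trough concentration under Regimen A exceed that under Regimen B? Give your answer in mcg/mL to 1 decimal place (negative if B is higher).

Regimen A: f = (1/2)^(88/38) ≈ 0.2009; Cmin,ss = (747/33)·f/(1−f) ≈ 5.691 mcg/mL.
Regimen B: f = (1/2)^(111/38) ≈ 0.1320; Cmin,ss = (220/33)·f/(1−f) ≈ 1.014 mcg/mL.
Difference ≈ 5.691 − 1.014 ≈ 4.677 mcg/mL.

4.7 mcg/mL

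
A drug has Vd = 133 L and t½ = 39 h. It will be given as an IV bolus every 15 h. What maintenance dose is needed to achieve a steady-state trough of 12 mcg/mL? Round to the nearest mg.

τ/t½ = 15/39 ≈ 0.38462, so f = (1/2)^(15/39) ≈ 0.765983.
Cmin,ss = (D/Vd)·f/(1−f), so D = Cmin,ss·Vd·(1−f)/f.
D = 12 × 133 × (1−f)/f ≈ 12 × 133 × 0.30551 ≈ 487.59 mg.

488 mg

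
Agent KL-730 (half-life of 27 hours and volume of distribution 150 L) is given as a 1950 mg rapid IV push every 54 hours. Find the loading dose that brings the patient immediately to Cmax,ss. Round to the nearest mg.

f = (1/2)^(54/27) ≈ 0.250000; accumulation ratio R = 1/(1−f) ≈ 1.33333.
Loading dose to hit Cmax,ss on first dose: D_load = D_maint·R ≈ 1950 × 1.33333 ≈ 2599.99 mg.

2600 mg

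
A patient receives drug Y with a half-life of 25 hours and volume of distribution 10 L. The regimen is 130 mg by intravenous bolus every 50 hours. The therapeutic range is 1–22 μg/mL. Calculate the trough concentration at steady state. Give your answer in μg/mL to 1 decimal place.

4.3 μg/mL

τ = 50 h = 2 half-lives, so f = (1/2)^2 = 0.25.
At steady state, R = 1/(1 − 0.25) = 4/3.
Single-dose peak C₀ = D/Vd = 130/10 = 13 μg/mL.
Steady-state peak Cmax,ss = C₀·R = 13 × 4/3 ≈ 17.333 μg/mL.
Steady-state trough Cmin,ss = Cmax,ss·f ≈ 17.333 × 0.25 ≈ 4.333 μg/mL.
Trough 4.3 μg/mL vs MEC 1 μg/mL: adequate.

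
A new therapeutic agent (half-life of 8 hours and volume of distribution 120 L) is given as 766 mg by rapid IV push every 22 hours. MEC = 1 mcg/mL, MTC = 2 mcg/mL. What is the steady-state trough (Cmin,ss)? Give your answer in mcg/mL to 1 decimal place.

1.1 mcg/mL

τ/t½ = 22/8 ≈ 2.75, so fraction remaining f = (1/2)^(22/8) ≈ 0.1487.
Accumulation ratio R = 1/(1 − f) ≈ 1/0.8513 ≈ 1.1747.
Single-dose peak C₀ = D/Vd = 766/120 ≈ 6.383 mcg/mL.
Cmax,ss = C₀/(1 − f) ≈ 6.383/0.8513 ≈ 7.498 mcg/mL.
One interval later, Cmin,ss = Cmax,ss·e^(−kτ) ≈ 7.498 × 0.1487 ≈ 1.115 mcg/mL.
Trough 1.1 mcg/mL vs MEC 1 mcg/mL: adequate.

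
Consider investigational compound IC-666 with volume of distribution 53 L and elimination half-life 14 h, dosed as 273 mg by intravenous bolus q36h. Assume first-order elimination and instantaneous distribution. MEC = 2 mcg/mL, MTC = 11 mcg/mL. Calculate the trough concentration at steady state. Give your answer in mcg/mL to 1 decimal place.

1.0 mcg/mL

Over one 36-h interval, 36/14 ≈ 2.5714 half-lives elapse, leaving f ≈ 0.1682 of each dose.
At steady state, accumulation factor R = 1/(1 − e^(−kτ)) ≈ 1.2022.
Each bolus raises the concentration by D/Vd = 273/53 ≈ 5.151 mcg/mL.
Steady-state peak Cmax,ss = C₀·R ≈ 5.151 × 1.2022 ≈ 6.193 mcg/mL.
Steady-state trough Cmin,ss = Cmax,ss·f ≈ 6.193 × 0.1682 ≈ 1.042 mcg/mL.
Trough 1.0 mcg/mL vs MEC 2 mcg/mL: subtherapeutic.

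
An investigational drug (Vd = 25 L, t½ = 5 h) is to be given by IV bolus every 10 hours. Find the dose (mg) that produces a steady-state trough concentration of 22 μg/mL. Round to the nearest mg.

1650 mg

τ/t½ = 10/5 ≈ 2, so f = (1/2)^(10/5) ≈ 0.250000.
Cmin,ss = (D/Vd)·f/(1−f), so D = Cmin,ss·Vd·(1−f)/f.
D = 22 × 25 × (1−f)/f ≈ 22 × 25 × 3.00000 ≈ 1650.00 mg.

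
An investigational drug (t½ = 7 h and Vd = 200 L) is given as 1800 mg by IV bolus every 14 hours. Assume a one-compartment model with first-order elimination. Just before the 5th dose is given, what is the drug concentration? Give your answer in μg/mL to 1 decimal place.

f = (1/2)^(τ/t½) = (1/2)^(14/7) ≈ 0.2500.
C₀ = D/Vd = 1800/200 ≈ 9.000 μg/mL.
Before the 5th dose, 4 doses have been given. Superposition: Cmin = C₀·(f + f² + … + f^4).
≈ 9.000 × (0.2500 + 0.0625 + 0.0156 + 0.0039) ≈ 9.000 × 0.3320 ≈ 2.988 μg/mL.

3.0 μg/mL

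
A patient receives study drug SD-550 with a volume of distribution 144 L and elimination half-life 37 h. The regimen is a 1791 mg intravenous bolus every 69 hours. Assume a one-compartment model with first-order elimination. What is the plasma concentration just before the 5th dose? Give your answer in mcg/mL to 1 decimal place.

4.7 mcg/mL

f = (1/2)^(τ/t½) = (1/2)^(69/37) ≈ 0.2745.
C₀ = D/Vd = 1791/144 ≈ 12.438 mcg/mL.
Before the 5th dose, 4 doses have been given. Superposition: Cmin = C₀·(f + f² + … + f^4).
≈ 12.438 × (0.2745 + 0.0754 + 0.0207 + 0.0057) ≈ 12.438 × 0.3763 ≈ 4.680 mcg/mL.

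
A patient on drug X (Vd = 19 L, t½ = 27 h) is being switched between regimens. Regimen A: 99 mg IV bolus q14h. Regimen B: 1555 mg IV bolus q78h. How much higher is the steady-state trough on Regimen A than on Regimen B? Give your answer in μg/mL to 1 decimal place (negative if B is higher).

-0.7 μg/mL

Regimen A: f = (1/2)^(14/27) ≈ 0.6981; Cmin,ss = (99/19)·f/(1−f) ≈ 12.049 μg/mL.
Regimen B: f = (1/2)^(78/27) ≈ 0.1350; Cmin,ss = (1555/19)·f/(1−f) ≈ 12.773 μg/mL.
Difference ≈ 12.049 − 12.773 ≈ -0.724 μg/mL.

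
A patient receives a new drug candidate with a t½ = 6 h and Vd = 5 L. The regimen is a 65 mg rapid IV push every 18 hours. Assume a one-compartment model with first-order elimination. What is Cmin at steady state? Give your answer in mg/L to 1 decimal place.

τ = 18 h = 3 half-lives, so f = (1/2)^3 = 0.125.
Accumulation ratio R = 1/(1 − f) = 1/0.875 = 8/7.
Single-dose peak C₀ = D/Vd = 65/5 = 13 mg/L.
Steady-state peak Cmax,ss = C₀·R = 13 × 8/7 ≈ 14.857 mg/L.
Steady-state trough Cmin,ss = Cmax,ss·f ≈ 14.857 × 0.125 ≈ 1.857 mg/L.

1.9 mg/L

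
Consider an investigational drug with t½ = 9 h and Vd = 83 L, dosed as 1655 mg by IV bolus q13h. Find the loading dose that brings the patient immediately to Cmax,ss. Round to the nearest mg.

f = (1/2)^(13/9) ≈ 0.367434; accumulation ratio R = 1/(1−f) ≈ 1.58086.
Loading dose to hit Cmax,ss on first dose: D_load = D_maint·R ≈ 1655 × 1.58086 ≈ 2616.32 mg.

2616 mg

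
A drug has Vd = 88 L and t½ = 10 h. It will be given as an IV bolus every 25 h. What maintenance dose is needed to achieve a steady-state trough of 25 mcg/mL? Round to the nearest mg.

τ/t½ = 25/10 ≈ 2.5, so f = (1/2)^(25/10) ≈ 0.176777.
Cmin,ss = (D/Vd)·f/(1−f), so D = Cmin,ss·Vd·(1−f)/f.
D = 25 × 88 × (1−f)/f ≈ 25 × 88 × 4.65684 ≈ 10245.05 mg.

10245 mg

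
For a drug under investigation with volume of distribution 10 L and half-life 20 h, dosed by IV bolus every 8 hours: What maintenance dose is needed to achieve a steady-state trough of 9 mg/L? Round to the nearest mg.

τ/t½ = 8/20 ≈ 0.4, so f = (1/2)^(8/20) ≈ 0.757858.
Cmin,ss = (D/Vd)·f/(1−f), so D = Cmin,ss·Vd·(1−f)/f.
D = 9 × 10 × (1−f)/f ≈ 9 × 10 × 0.31951 ≈ 28.76 mg.

29 mg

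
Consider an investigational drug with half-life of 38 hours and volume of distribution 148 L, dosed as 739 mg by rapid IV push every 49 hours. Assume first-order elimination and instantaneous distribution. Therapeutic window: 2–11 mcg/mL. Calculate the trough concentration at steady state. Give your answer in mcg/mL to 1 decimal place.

3.5 mcg/mL

k = ln2/t½ = ln2/38 ≈ 0.018241 h⁻¹; fraction remaining f = e^(−kτ) = e^(−0.018241×49) ≈ 0.4091.
Accumulation ratio R = 1/(1 − f) ≈ 1/0.5909 ≈ 1.6923.
Each bolus raises the concentration by D/Vd = 739/148 ≈ 4.993 mcg/mL.
Cmax,ss = C₀/(1 − f) ≈ 4.993/0.5909 ≈ 8.450 mcg/mL.
One interval later, Cmin,ss = Cmax,ss·e^(−kτ) ≈ 8.450 × 0.4091 ≈ 3.457 mcg/mL.
Trough 3.5 mcg/mL vs MEC 2 mcg/mL: adequate.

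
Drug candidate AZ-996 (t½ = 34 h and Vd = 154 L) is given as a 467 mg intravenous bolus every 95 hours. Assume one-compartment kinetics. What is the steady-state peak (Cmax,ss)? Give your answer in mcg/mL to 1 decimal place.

k = ln2/t½ = ln2/34 ≈ 0.020387 h⁻¹; fraction remaining f = e^(−kτ) = e^(−0.020387×95) ≈ 0.1442.
At steady state, accumulation factor R = 1/(1 − e^(−kτ)) ≈ 1.1685.
Single-dose peak C₀ = D/Vd = 467/154 ≈ 3.032 mcg/mL.
Steady-state peak Cmax,ss = C₀·R ≈ 3.032 × 1.1685 ≈ 3.543 mcg/mL.

3.5 mcg/mL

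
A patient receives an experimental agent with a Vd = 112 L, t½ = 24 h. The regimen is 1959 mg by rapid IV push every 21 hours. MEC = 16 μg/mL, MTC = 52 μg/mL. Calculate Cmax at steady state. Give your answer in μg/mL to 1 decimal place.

τ/t½ = 21/24 ≈ 0.875, so fraction remaining f = (1/2)^(21/24) ≈ 0.5453.
Accumulation ratio R = 1/(1 − f) ≈ 1/0.4547 ≈ 2.1993.
Each bolus raises the concentration by D/Vd = 1959/112 ≈ 17.491 μg/mL.
Cmax,ss = C₀/(1 − f) ≈ 17.491/0.4547 ≈ 38.467 μg/mL.
Peak 38.5 μg/mL vs MTC 52 μg/mL: below toxic threshold.

38.5 μg/mL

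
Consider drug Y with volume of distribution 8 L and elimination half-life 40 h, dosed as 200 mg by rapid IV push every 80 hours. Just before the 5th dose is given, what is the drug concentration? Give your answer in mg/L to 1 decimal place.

8.3 mg/L

f = (1/2)^(τ/t½) = (1/2)^(80/40) ≈ 0.2500.
C₀ = D/Vd = 200/8 ≈ 25.000 mg/L.
Before the 5th dose, 4 doses have been given. Superposition: Cmin = C₀·(f + f² + … + f^4).
≈ 25.000 × (0.2500 + 0.0625 + 0.0156 + 0.0039) ≈ 25.000 × 0.3320 ≈ 8.300 mg/L.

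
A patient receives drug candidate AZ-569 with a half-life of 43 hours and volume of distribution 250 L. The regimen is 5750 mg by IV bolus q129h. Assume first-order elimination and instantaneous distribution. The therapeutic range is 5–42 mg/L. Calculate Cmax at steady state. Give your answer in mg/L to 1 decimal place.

26.3 mg/L

The dosing interval is 3 half-lives, so f = 2^(−3) = 0.125.
Accumulation ratio R = 1/(1 − f) = 1/0.875 = 8/7.
Single-dose peak C₀ = D/Vd = 5750/250 = 23 mg/L.
Steady-state peak Cmax,ss = C₀·R = 23 × 8/7 ≈ 26.286 mg/L.
Peak 26.3 mg/L vs MTC 42 mg/L: below toxic threshold.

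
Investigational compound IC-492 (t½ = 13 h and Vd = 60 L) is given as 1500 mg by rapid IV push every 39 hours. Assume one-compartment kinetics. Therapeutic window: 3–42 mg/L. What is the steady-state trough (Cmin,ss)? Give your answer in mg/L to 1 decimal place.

The dosing interval is 3 half-lives, so f = 2^(−3) = 0.125.
Accumulation ratio R = 1/(1 − f) = 1/0.875 = 8/7.
Single-dose peak C₀ = D/Vd = 1500/60 = 25 mg/L.
Steady-state peak Cmax,ss = C₀·R = 25 × 8/7 ≈ 28.571 mg/L.
Steady-state trough Cmin,ss = Cmax,ss·f ≈ 28.571 × 0.125 ≈ 3.571 mg/L.
Trough 3.6 mg/L vs MEC 3 mg/L: adequate.

3.6 mg/L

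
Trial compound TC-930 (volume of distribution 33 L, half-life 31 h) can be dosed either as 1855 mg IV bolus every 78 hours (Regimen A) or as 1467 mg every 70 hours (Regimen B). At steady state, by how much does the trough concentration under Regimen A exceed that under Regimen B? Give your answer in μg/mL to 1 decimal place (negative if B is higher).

Regimen A: f = (1/2)^(78/31) ≈ 0.1748; Cmin,ss = (1855/33)·f/(1−f) ≈ 11.907 μg/mL.
Regimen B: f = (1/2)^(70/31) ≈ 0.2091; Cmin,ss = (1467/33)·f/(1−f) ≈ 11.753 μg/mL.
Difference ≈ 11.907 − 11.753 ≈ 0.154 μg/mL.

0.2 μg/mL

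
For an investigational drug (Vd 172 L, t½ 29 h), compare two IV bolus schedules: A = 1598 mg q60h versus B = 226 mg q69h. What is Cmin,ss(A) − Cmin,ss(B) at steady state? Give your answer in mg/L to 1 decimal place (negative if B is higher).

Regimen A: f = (1/2)^(60/29) ≈ 0.2383; Cmin,ss = (1598/172)·f/(1−f) ≈ 2.907 mg/L.
Regimen B: f = (1/2)^(69/29) ≈ 0.1922; Cmin,ss = (226/172)·f/(1−f) ≈ 0.313 mg/L.
Difference ≈ 2.907 − 0.313 ≈ 2.594 mg/L.

2.6 mg/L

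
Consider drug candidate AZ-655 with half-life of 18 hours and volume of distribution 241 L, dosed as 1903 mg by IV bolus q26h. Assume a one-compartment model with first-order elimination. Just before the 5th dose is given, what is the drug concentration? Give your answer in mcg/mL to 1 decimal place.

4.5 mcg/mL

f = (1/2)^(τ/t½) = (1/2)^(26/18) ≈ 0.3674.
C₀ = D/Vd = 1903/241 ≈ 7.896 mcg/mL.
Before the 5th dose, 4 doses have been given. Superposition: Cmin = C₀·(f + f² + … + f^4).
≈ 7.896 × (0.3674 + 0.1350 + 0.0496 + 0.0182) ≈ 7.896 × 0.5702 ≈ 4.502 mcg/mL.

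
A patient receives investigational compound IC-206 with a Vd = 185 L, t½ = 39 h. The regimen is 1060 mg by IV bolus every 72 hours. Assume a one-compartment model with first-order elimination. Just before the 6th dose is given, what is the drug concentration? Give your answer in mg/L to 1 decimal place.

2.2 mg/L

f = (1/2)^(τ/t½) = (1/2)^(72/39) ≈ 0.2781.
C₀ = D/Vd = 1060/185 ≈ 5.730 mg/L.
Before the 6th dose, 5 doses have been given. Superposition: Cmin = C₀·(f + f² + … + f^5).
≈ 5.730 × (0.2781 + 0.0773 + 0.0215 + 0.0060 + 0.0017) ≈ 5.730 × 0.3846 ≈ 2.204 mg/L.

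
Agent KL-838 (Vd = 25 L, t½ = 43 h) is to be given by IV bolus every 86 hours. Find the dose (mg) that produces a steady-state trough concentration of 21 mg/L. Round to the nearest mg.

τ/t½ = 86/43 ≈ 2, so f = (1/2)^(86/43) ≈ 0.250000.
Cmin,ss = (D/Vd)·f/(1−f), so D = Cmin,ss·Vd·(1−f)/f.
D = 21 × 25 × (1−f)/f ≈ 21 × 25 × 3.00000 ≈ 1575.00 mg.

1575 mg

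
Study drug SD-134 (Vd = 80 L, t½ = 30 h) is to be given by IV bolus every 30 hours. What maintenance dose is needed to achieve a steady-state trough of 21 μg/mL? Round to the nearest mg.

1680 mg

τ/t½ = 30/30 ≈ 1, so f = (1/2)^(30/30) ≈ 0.500000.
Cmin,ss = (D/Vd)·f/(1−f), so D = Cmin,ss·Vd·(1−f)/f.
D = 21 × 80 × (1−f)/f ≈ 21 × 80 × 1.00000 ≈ 1680.00 mg.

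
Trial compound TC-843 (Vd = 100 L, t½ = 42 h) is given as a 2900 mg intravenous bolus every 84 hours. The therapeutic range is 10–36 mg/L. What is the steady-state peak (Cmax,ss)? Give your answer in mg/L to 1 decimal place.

38.7 mg/L

τ = 84 h = 2 half-lives, so f = (1/2)^2 = 0.25.
At steady state, R = 1/(1 − 0.25) = 4/3.
Single-dose peak C₀ = D/Vd = 2900/100 = 29 mg/L.
Steady-state peak Cmax,ss = C₀·R = 29 × 4/3 ≈ 38.667 mg/L.
Peak 38.7 mg/L vs MTC 36 mg/L: exceeds toxic threshold.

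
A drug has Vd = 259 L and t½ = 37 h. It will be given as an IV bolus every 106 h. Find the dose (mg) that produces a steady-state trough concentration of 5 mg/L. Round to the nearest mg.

8139 mg

τ/t½ = 106/37 ≈ 2.8649, so f = (1/2)^(106/37) ≈ 0.137274.
Cmin,ss = (D/Vd)·f/(1−f), so D = Cmin,ss·Vd·(1−f)/f.
D = 5 × 259 × (1−f)/f ≈ 5 × 259 × 6.28470 ≈ 8138.69 mg.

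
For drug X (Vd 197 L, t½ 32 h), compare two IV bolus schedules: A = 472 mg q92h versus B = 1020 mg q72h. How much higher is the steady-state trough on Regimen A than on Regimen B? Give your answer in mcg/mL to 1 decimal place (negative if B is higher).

-1.0 mcg/mL

Regimen A: f = (1/2)^(92/32) ≈ 0.1363; Cmin,ss = (472/197)·f/(1−f) ≈ 0.378 mcg/mL.
Regimen B: f = (1/2)^(72/32) ≈ 0.2102; Cmin,ss = (1020/197)·f/(1−f) ≈ 1.378 mcg/mL.
Difference ≈ 0.378 − 1.378 ≈ -1.000 mcg/mL.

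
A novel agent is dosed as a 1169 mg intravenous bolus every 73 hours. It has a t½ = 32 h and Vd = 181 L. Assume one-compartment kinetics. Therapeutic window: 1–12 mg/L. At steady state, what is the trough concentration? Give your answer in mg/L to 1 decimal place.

Over one 73-h interval, 73/32 ≈ 2.2812 half-lives elapse, leaving f ≈ 0.2057 of each dose.
Each bolus raises the concentration by D/Vd = 1169/181 ≈ 6.459 mg/L.
Steady-state trough Cmin,ss = C₀·f/(1−f) ≈ 6.459 × 0.2057/0.7943 ≈ 1.673 mg/L.
Trough 1.7 mg/L vs MEC 1 mg/L: adequate.

1.7 mg/L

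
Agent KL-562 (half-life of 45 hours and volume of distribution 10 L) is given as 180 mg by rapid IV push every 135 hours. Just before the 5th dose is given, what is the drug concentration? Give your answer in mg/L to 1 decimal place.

f = (1/2)^(τ/t½) = (1/2)^(135/45) ≈ 0.1250.
C₀ = D/Vd = 180/10 ≈ 18.000 mg/L.
Before the 5th dose, 4 doses have been given. Superposition: Cmin = C₀·(f + f² + … + f^4).
≈ 18.000 × (0.1250 + 0.0156 + 0.0020 + 0.0002) ≈ 18.000 × 0.1428 ≈ 2.570 mg/L.

2.6 mg/L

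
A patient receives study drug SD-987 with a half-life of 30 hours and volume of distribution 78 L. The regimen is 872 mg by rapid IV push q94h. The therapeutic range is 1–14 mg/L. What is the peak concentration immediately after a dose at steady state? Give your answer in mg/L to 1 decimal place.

12.6 mg/L

τ/t½ = 94/30 ≈ 3.1333, so fraction remaining f = (1/2)^(94/30) ≈ 0.1140.
Accumulation ratio R = 1/(1 − f) ≈ 1/0.8860 ≈ 1.1287.
Each bolus raises the concentration by D/Vd = 872/78 ≈ 11.179 mg/L.
Cmax,ss = C₀/(1 − f) ≈ 11.179/0.8860 ≈ 12.617 mg/L.
Peak 12.6 mg/L vs MTC 14 mg/L: below toxic threshold.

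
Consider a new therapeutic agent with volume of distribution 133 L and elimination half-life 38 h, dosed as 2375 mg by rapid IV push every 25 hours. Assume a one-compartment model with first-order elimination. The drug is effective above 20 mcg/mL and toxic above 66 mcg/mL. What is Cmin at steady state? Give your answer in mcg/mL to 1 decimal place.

Over one 25-h interval, 25/38 ≈ 0.65789 half-lives elapse, leaving f ≈ 0.6338 of each dose.
Accumulation ratio R = 1/(1 − f) ≈ 1/0.3662 ≈ 2.7307.
Each bolus raises the concentration by D/Vd = 2375/133 ≈ 17.857 mcg/mL.
Cmax,ss = C₀/(1 − f) ≈ 17.857/0.3662 ≈ 48.763 mcg/mL.
One interval later, Cmin,ss = Cmax,ss·e^(−kτ) ≈ 48.763 × 0.6338 ≈ 30.906 mcg/mL.
Trough 30.9 mcg/mL vs MEC 20 mcg/mL: adequate.

30.9 mcg/mL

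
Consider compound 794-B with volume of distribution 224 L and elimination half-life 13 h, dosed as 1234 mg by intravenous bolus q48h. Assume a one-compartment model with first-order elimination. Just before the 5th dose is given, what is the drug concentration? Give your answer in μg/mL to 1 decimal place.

0.5 μg/mL

f = (1/2)^(τ/t½) = (1/2)^(48/13) ≈ 0.0774.
C₀ = D/Vd = 1234/224 ≈ 5.509 μg/mL.
Before the 5th dose, 4 doses have been given. Superposition: Cmin = C₀·(f + f² + … + f^4).
≈ 5.509 × (0.0774 + 0.0060 + 0.0005 + 0.0000) ≈ 5.509 × 0.0839 ≈ 0.462 μg/mL.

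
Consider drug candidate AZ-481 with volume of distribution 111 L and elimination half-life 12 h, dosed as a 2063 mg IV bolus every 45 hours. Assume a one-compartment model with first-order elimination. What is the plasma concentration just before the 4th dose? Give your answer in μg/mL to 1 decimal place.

f = (1/2)^(τ/t½) = (1/2)^(45/12) ≈ 0.0743.
C₀ = D/Vd = 2063/111 ≈ 18.586 μg/mL.
Before the 4th dose, 3 doses have been given. Superposition: Cmin = C₀·(f + f² + … + f^3).
≈ 18.586 × (0.0743 + 0.0055 + 0.0004) ≈ 18.586 × 0.0802 ≈ 1.491 μg/mL.

1.5 μg/mL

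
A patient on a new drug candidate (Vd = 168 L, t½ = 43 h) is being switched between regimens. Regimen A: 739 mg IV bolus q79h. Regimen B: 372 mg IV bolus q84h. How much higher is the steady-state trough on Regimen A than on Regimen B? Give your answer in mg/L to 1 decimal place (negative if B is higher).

Regimen A: f = (1/2)^(79/43) ≈ 0.2799; Cmin,ss = (739/168)·f/(1−f) ≈ 1.710 mg/L.
Regimen B: f = (1/2)^(84/43) ≈ 0.2582; Cmin,ss = (372/168)·f/(1−f) ≈ 0.771 mg/L.
Difference ≈ 1.710 − 0.771 ≈ 0.939 mg/L.

0.9 mg/L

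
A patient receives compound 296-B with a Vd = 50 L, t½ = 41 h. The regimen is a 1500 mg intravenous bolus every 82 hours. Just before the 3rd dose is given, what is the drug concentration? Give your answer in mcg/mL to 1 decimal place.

9.4 mcg/mL

f = (1/2)^(τ/t½) = (1/2)^(82/41) ≈ 0.2500.
C₀ = D/Vd = 1500/50 ≈ 30.000 mcg/mL.
Before the 3rd dose, 2 doses have been given. Superposition: Cmin = C₀·(f + f²).
≈ 30.000 × (0.2500 + 0.0625) ≈ 30.000 × 0.3125 ≈ 9.375 mcg/mL.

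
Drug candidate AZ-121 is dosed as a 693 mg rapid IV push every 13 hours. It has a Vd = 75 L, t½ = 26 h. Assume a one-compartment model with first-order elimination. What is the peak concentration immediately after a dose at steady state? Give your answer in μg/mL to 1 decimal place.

31.5 μg/mL

τ/t½ = 13/26 ≈ 0.5, so fraction remaining f = (1/2)^(13/26) ≈ 0.7071.
At steady state, accumulation factor R = 1/(1 − e^(−kτ)) ≈ 3.4141.
Single-dose peak C₀ = D/Vd = 693/75 ≈ 9.240 μg/mL.
Steady-state peak Cmax,ss = C₀·R ≈ 9.240 × 3.4141 ≈ 31.546 μg/mL.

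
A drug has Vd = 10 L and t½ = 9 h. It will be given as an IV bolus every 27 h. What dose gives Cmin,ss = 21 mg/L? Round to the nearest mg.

τ/t½ = 27/9 ≈ 3, so f = (1/2)^(27/9) ≈ 0.125000.
Cmin,ss = (D/Vd)·f/(1−f), so D = Cmin,ss·Vd·(1−f)/f.
D = 21 × 10 × (1−f)/f ≈ 21 × 10 × 7.00000 ≈ 1470.00 mg.

1470 mg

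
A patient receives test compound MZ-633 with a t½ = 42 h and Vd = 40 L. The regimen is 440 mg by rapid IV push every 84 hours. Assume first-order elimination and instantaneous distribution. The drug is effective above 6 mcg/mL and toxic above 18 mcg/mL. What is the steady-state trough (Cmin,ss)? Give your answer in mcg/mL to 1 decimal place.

The dosing interval is 2 half-lives, so f = 2^(−2) = 0.25.
Accumulation ratio R = 1/(1 − f) = 1/0.75 = 4/3.
Single-dose peak C₀ = D/Vd = 440/40 = 11 mcg/mL.
Steady-state peak Cmax,ss = C₀·R = 11 × 4/3 ≈ 14.667 mcg/mL.
Steady-state trough Cmin,ss = Cmax,ss·f ≈ 14.667 × 0.25 ≈ 3.667 mcg/mL.
Trough 3.7 mcg/mL vs MEC 6 mcg/mL: subtherapeutic.

3.7 mcg/mL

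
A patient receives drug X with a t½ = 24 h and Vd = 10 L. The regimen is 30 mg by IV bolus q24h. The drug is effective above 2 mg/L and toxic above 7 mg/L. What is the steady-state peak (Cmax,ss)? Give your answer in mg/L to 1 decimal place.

6.0 mg/L

The dosing interval is 1 half-life, so f = 2^(−1) = 0.5.
Accumulation ratio R = 1/(1 − f) = 1/0.5 = 2/1.
Single-dose peak C₀ = D/Vd = 30/10 = 3 mg/L.
Steady-state peak Cmax,ss = C₀·R = 3 × 2/1 ≈ 6.000 mg/L.
Peak 6.0 mg/L vs MTC 7 mg/L: below toxic threshold.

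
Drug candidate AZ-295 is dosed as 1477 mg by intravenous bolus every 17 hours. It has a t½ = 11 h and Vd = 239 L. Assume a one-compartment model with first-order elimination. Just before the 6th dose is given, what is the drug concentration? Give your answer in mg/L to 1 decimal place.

f = (1/2)^(τ/t½) = (1/2)^(17/11) ≈ 0.3426.
C₀ = D/Vd = 1477/239 ≈ 6.180 mg/L.
Before the 6th dose, 5 doses have been given. Superposition: Cmin = C₀·(f + f² + … + f^5).
≈ 6.180 × (0.3426 + 0.1174 + 0.0402 + 0.0138 + 0.0047) ≈ 6.180 × 0.5187 ≈ 3.206 mg/L.

3.2 mg/L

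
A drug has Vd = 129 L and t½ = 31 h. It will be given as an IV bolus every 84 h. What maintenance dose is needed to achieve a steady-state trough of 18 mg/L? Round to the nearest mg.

12868 mg

τ/t½ = 84/31 ≈ 2.7097, so f = (1/2)^(84/31) ≈ 0.152864.
Cmin,ss = (D/Vd)·f/(1−f), so D = Cmin,ss·Vd·(1−f)/f.
D = 18 × 129 × (1−f)/f ≈ 18 × 129 × 5.54176 ≈ 12867.97 mg.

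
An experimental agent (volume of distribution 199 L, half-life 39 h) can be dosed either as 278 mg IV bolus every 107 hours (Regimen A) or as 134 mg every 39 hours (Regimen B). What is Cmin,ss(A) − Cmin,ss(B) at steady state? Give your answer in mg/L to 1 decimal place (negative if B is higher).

Regimen A: f = (1/2)^(107/39) ≈ 0.1493; Cmin,ss = (278/199)·f/(1−f) ≈ 0.245 mg/L.
Regimen B: f = (1/2)^(39/39) ≈ 0.5000; Cmin,ss = (134/199)·f/(1−f) ≈ 0.673 mg/L.
Difference ≈ 0.245 − 0.673 ≈ -0.428 mg/L.

-0.4 mg/L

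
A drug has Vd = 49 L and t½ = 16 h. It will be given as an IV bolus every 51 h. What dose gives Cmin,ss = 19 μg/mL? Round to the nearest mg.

7551 mg

τ/t½ = 51/16 ≈ 3.1875, so f = (1/2)^(51/16) ≈ 0.109766.
Cmin,ss = (D/Vd)·f/(1−f), so D = Cmin,ss·Vd·(1−f)/f.
D = 19 × 49 × (1−f)/f ≈ 19 × 49 × 8.11029 ≈ 7550.68 mg.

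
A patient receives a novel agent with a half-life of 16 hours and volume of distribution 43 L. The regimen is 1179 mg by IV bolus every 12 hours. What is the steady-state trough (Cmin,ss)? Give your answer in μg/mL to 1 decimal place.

40.2 μg/mL

τ/t½ = 12/16 ≈ 0.75, so fraction remaining f = (1/2)^(12/16) ≈ 0.5946.
Each bolus raises the concentration by D/Vd = 1179/43 ≈ 27.419 μg/mL.
Steady-state trough Cmin,ss = C₀·f/(1−f) ≈ 27.419 × 0.5946/0.4054 ≈ 40.215 μg/mL.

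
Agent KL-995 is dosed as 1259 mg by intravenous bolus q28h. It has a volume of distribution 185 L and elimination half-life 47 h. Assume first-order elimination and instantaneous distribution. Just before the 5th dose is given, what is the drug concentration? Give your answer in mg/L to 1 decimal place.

10.8 mg/L

f = (1/2)^(τ/t½) = (1/2)^(28/47) ≈ 0.6617.
C₀ = D/Vd = 1259/185 ≈ 6.805 mg/L.
Before the 5th dose, 4 doses have been given. Superposition: Cmin = C₀·(f + f² + … + f^4).
≈ 6.805 × (0.6617 + 0.4378 + 0.2897 + 0.1917) ≈ 6.805 × 1.5809 ≈ 10.758 mg/L.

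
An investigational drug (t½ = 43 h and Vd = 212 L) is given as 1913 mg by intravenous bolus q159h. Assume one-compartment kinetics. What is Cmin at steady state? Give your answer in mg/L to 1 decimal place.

0.8 mg/L

τ/t½ = 159/43 ≈ 3.6977, so fraction remaining f = (1/2)^(159/43) ≈ 0.0771.
Each bolus raises the concentration by D/Vd = 1913/212 ≈ 9.024 mg/L.
Steady-state trough Cmin,ss = C₀·f/(1−f) ≈ 9.024 × 0.0771/0.9229 ≈ 0.754 mg/L.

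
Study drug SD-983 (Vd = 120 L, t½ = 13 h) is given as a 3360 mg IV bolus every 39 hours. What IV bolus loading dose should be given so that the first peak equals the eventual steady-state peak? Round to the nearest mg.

f = (1/2)^(39/13) ≈ 0.125000; accumulation ratio R = 1/(1−f) ≈ 1.14286.
Loading dose to hit Cmax,ss on first dose: D_load = D_maint·R ≈ 3360 × 1.14286 ≈ 3840.01 mg.

3840 mg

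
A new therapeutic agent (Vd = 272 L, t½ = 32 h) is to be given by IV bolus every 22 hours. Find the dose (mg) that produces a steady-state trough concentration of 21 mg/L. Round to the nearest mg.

τ/t½ = 22/32 ≈ 0.6875, so f = (1/2)^(22/32) ≈ 0.620929.
Cmin,ss = (D/Vd)·f/(1−f), so D = Cmin,ss·Vd·(1−f)/f.
D = 21 × 272 × (1−f)/f ≈ 21 × 272 × 0.61049 ≈ 3487.12 mg.

3487 mg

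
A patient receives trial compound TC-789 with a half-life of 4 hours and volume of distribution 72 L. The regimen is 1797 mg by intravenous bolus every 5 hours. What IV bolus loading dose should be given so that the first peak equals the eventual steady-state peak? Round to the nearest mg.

f = (1/2)^(5/4) ≈ 0.420448; accumulation ratio R = 1/(1−f) ≈ 1.72547.
Loading dose to hit Cmax,ss on first dose: D_load = D_maint·R ≈ 1797 × 1.72547 ≈ 3100.67 mg.

3101 mg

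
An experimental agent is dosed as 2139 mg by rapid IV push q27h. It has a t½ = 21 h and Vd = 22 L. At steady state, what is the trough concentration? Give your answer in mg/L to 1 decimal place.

67.6 mg/L

k = ln2/t½ = ln2/21 ≈ 0.033007 h⁻¹; fraction remaining f = e^(−kτ) = e^(−0.033007×27) ≈ 0.4102.
At steady state, accumulation factor R = 1/(1 − e^(−kτ)) ≈ 1.6955.
Each bolus raises the concentration by D/Vd = 2139/22 ≈ 97.227 mg/L.
Steady-state peak Cmax,ss = C₀·R ≈ 97.227 × 1.6955 ≈ 164.848 mg/L.
One interval later, Cmin,ss = Cmax,ss·e^(−kτ) ≈ 164.848 × 0.4102 ≈ 67.621 mg/L.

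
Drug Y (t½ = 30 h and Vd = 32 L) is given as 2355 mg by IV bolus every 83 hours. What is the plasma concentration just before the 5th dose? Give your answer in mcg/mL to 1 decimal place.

12.7 mcg/mL

f = (1/2)^(τ/t½) = (1/2)^(83/30) ≈ 0.1469.
C₀ = D/Vd = 2355/32 ≈ 73.594 mcg/mL.
Before the 5th dose, 4 doses have been given. Superposition: Cmin = C₀·(f + f² + … + f^4).
≈ 73.594 × (0.1469 + 0.0216 + 0.0032 + 0.0005) ≈ 73.594 × 0.1722 ≈ 12.673 mcg/mL.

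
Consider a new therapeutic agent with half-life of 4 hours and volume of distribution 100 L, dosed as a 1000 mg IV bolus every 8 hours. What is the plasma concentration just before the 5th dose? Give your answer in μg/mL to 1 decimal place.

f = (1/2)^(τ/t½) = (1/2)^(8/4) ≈ 0.2500.
C₀ = D/Vd = 1000/100 ≈ 10.000 μg/mL.
Before the 5th dose, 4 doses have been given. Superposition: Cmin = C₀·(f + f² + … + f^4).
≈ 10.000 × (0.2500 + 0.0625 + 0.0156 + 0.0039) ≈ 10.000 × 0.3320 ≈ 3.320 μg/mL.

3.3 μg/mL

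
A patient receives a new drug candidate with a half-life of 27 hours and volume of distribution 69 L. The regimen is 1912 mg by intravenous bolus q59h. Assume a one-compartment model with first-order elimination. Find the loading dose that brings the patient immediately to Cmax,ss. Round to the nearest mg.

f = (1/2)^(59/27) ≈ 0.219884; accumulation ratio R = 1/(1−f) ≈ 1.28186.
Loading dose to hit Cmax,ss on first dose: D_load = D_maint·R ≈ 1912 × 1.28186 ≈ 2450.92 mg.

2451 mg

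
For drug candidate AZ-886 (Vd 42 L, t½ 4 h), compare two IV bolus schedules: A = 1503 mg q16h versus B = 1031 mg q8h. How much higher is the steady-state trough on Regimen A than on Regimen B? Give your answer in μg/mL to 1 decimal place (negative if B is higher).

-5.8 μg/mL

Regimen A: f = (1/2)^(16/4) ≈ 0.0625; Cmin,ss = (1503/42)·f/(1−f) ≈ 2.386 μg/mL.
Regimen B: f = (1/2)^(8/4) ≈ 0.2500; Cmin,ss = (1031/42)·f/(1−f) ≈ 8.183 μg/mL.
Difference ≈ 2.386 − 8.183 ≈ -5.797 μg/mL.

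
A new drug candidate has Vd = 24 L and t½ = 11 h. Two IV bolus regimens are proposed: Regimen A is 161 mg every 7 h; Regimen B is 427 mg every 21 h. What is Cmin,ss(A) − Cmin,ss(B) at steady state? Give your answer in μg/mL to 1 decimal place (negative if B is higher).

Regimen A: f = (1/2)^(7/11) ≈ 0.6433; Cmin,ss = (161/24)·f/(1−f) ≈ 12.098 μg/mL.
Regimen B: f = (1/2)^(21/11) ≈ 0.2663; Cmin,ss = (427/24)·f/(1−f) ≈ 6.458 μg/mL.
Difference ≈ 12.098 − 6.458 ≈ 5.640 μg/mL.

5.6 μg/mL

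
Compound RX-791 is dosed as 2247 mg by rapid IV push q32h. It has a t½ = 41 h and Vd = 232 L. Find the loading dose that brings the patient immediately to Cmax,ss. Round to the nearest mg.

f = (1/2)^(32/41) ≈ 0.582170; accumulation ratio R = 1/(1−f) ≈ 2.39332.
Loading dose to hit Cmax,ss on first dose: D_load = D_maint·R ≈ 2247 × 2.39332 ≈ 5377.79 mg.

5378 mg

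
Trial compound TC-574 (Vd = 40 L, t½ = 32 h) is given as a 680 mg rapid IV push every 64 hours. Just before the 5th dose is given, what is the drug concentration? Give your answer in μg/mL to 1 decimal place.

f = (1/2)^(τ/t½) = (1/2)^(64/32) ≈ 0.2500.
C₀ = D/Vd = 680/40 ≈ 17.000 μg/mL.
Before the 5th dose, 4 doses have been given. Superposition: Cmin = C₀·(f + f² + … + f^4).
≈ 17.000 × (0.2500 + 0.0625 + 0.0156 + 0.0039) ≈ 17.000 × 0.3320 ≈ 5.644 μg/mL.

5.6 μg/mL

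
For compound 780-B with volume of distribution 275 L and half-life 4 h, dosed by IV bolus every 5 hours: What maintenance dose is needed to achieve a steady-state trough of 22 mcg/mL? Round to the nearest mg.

τ/t½ = 5/4 ≈ 1.25, so f = (1/2)^(5/4) ≈ 0.420448.
Cmin,ss = (D/Vd)·f/(1−f), so D = Cmin,ss·Vd·(1−f)/f.
D = 22 × 275 × (1−f)/f ≈ 22 × 275 × 1.37842 ≈ 8339.44 mg.

8339 mg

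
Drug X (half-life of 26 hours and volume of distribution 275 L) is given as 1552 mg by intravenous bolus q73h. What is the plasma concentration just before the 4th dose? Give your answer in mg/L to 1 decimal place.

0.9 mg/L

f = (1/2)^(τ/t½) = (1/2)^(73/26) ≈ 0.1428.
C₀ = D/Vd = 1552/275 ≈ 5.644 mg/L.
Before the 4th dose, 3 doses have been given. Superposition: Cmin = C₀·(f + f² + … + f^3).
≈ 5.644 × (0.1428 + 0.0204 + 0.0029) ≈ 5.644 × 0.1661 ≈ 0.937 mg/L.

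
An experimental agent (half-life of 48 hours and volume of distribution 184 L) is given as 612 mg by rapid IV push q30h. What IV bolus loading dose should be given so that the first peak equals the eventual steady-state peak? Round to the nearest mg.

f = (1/2)^(30/48) ≈ 0.648420; accumulation ratio R = 1/(1−f) ≈ 2.84430.
Loading dose to hit Cmax,ss on first dose: D_load = D_maint·R ≈ 612 × 2.84430 ≈ 1740.71 mg.

1741 mg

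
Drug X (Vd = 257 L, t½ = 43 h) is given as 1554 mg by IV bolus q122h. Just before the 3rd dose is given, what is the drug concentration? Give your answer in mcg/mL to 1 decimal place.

1.0 mcg/mL

f = (1/2)^(τ/t½) = (1/2)^(122/43) ≈ 0.1399.
C₀ = D/Vd = 1554/257 ≈ 6.047 mcg/mL.
Before the 3rd dose, 2 doses have been given. Superposition: Cmin = C₀·(f + f²).
≈ 6.047 × (0.1399 + 0.0196) ≈ 6.047 × 0.1595 ≈ 0.964 mcg/mL.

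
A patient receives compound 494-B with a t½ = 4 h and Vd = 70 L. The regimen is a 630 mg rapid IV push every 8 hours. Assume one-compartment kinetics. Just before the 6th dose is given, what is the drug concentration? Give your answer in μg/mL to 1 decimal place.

3.0 μg/mL

f = (1/2)^(τ/t½) = (1/2)^(8/4) ≈ 0.2500.
C₀ = D/Vd = 630/70 ≈ 9.000 μg/mL.
Before the 6th dose, 5 doses have been given. Superposition: Cmin = C₀·(f + f² + … + f^5).
≈ 9.000 × (0.2500 + 0.0625 + 0.0156 + 0.0039 + 0.0010) ≈ 9.000 × 0.3330 ≈ 2.997 μg/mL.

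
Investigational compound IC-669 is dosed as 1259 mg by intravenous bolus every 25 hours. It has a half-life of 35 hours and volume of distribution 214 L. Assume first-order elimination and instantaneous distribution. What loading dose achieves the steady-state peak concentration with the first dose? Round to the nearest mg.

3224 mg

f = (1/2)^(25/35) ≈ 0.609507; accumulation ratio R = 1/(1−f) ≈ 2.56087.
Loading dose to hit Cmax,ss on first dose: D_load = D_maint·R ≈ 1259 × 2.56087 ≈ 3224.14 mg.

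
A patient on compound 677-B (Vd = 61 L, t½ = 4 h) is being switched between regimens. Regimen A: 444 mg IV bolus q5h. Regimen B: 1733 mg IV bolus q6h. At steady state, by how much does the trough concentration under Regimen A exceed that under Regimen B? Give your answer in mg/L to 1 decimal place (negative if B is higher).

-10.3 mg/L

Regimen A: f = (1/2)^(5/4) ≈ 0.4204; Cmin,ss = (444/61)·f/(1−f) ≈ 5.279 mg/L.
Regimen B: f = (1/2)^(6/4) ≈ 0.3536; Cmin,ss = (1733/61)·f/(1−f) ≈ 15.541 mg/L.
Difference ≈ 5.279 − 15.541 ≈ -10.262 mg/L.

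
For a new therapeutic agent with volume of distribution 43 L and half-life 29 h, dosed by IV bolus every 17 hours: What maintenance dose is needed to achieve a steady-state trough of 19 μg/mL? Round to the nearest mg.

410 mg

τ/t½ = 17/29 ≈ 0.58621, so f = (1/2)^(17/29) ≈ 0.666092.
Cmin,ss = (D/Vd)·f/(1−f), so D = Cmin,ss·Vd·(1−f)/f.
D = 19 × 43 × (1−f)/f ≈ 19 × 43 × 0.50129 ≈ 409.55 mg.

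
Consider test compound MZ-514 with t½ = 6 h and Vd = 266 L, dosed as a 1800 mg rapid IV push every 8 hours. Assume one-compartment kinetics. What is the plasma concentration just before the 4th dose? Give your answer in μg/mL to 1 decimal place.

f = (1/2)^(τ/t½) = (1/2)^(8/6) ≈ 0.3969.
C₀ = D/Vd = 1800/266 ≈ 6.767 μg/mL.
Before the 4th dose, 3 doses have been given. Superposition: Cmin = C₀·(f + f² + … + f^3).
≈ 6.767 × (0.3969 + 0.1575 + 0.0625) ≈ 6.767 × 0.6169 ≈ 4.175 μg/mL.

4.2 μg/mL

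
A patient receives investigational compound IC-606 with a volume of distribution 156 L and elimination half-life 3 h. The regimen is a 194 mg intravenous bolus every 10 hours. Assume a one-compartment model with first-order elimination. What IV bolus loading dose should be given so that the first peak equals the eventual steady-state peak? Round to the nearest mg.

f = (1/2)^(10/3) ≈ 0.099213; accumulation ratio R = 1/(1−f) ≈ 1.11014.
Loading dose to hit Cmax,ss on first dose: D_load = D_maint·R ≈ 194 × 1.11014 ≈ 215.37 mg.

215 mg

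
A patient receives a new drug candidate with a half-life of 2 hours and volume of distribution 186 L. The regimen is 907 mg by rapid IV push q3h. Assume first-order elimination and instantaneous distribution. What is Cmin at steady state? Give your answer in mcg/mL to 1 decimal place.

2.7 mcg/mL

τ/t½ = 3/2 ≈ 1.5, so fraction remaining f = (1/2)^(3/2) ≈ 0.3536.
Accumulation ratio R = 1/(1 − f) ≈ 1/0.6464 ≈ 1.5470.
Single-dose peak C₀ = D/Vd = 907/186 ≈ 4.876 mcg/mL.
Cmax,ss = C₀/(1 − f) ≈ 4.876/0.6464 ≈ 7.543 mcg/mL.
One interval later, Cmin,ss = Cmax,ss·e^(−kτ) ≈ 7.543 × 0.3536 ≈ 2.667 mcg/mL.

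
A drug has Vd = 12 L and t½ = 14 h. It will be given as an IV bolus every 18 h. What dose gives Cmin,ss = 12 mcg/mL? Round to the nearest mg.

τ/t½ = 18/14 ≈ 1.2857, so f = (1/2)^(18/14) ≈ 0.410168.
Cmin,ss = (D/Vd)·f/(1−f), so D = Cmin,ss·Vd·(1−f)/f.
D = 12 × 12 × (1−f)/f ≈ 12 × 12 × 1.43803 ≈ 207.08 mg.

207 mg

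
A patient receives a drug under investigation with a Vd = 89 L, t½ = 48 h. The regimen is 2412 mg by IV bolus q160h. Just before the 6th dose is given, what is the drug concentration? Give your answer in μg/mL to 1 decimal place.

3.0 μg/mL

f = (1/2)^(τ/t½) = (1/2)^(160/48) ≈ 0.0992.
C₀ = D/Vd = 2412/89 ≈ 27.101 μg/mL.
Before the 6th dose, 5 doses have been given. Superposition: Cmin = C₀·(f + f² + … + f^5).
≈ 27.101 × (0.0992 + 0.0098 + 0.0010 + 0.0001 + 0.0000) ≈ 27.101 × 0.1101 ≈ 2.984 μg/mL.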